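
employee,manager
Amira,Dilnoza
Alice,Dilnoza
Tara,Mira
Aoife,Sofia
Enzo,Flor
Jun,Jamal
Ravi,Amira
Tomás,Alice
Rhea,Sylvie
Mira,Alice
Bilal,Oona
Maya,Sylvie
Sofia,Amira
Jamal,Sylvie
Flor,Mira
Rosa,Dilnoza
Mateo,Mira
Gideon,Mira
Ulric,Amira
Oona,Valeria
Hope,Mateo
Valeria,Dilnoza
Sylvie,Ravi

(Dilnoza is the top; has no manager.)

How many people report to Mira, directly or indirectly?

6

Mira directly manages Mateo, Tara, Gideon, Flor. Under Mateo: Hope (1). Tara has no reports. Gideon has no reports. Under Flor: Enzo (1). So Mira's organization is 4 direct reports plus everyone under them: 2 + 1 + 1 + 2 = 6.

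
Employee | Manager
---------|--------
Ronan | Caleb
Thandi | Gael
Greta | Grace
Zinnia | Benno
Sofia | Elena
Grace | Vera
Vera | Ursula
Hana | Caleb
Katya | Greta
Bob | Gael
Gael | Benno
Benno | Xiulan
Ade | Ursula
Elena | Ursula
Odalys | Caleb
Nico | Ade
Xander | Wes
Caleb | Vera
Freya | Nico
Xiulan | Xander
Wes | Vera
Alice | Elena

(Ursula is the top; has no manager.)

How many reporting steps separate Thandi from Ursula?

Chain from Thandi up to Ursula: Thandi → Gael → Benno → Xiulan → Xander → Wes → Vera → Ursula. That is 7 steps up, so Thandi is 7 levels below Ursula.

7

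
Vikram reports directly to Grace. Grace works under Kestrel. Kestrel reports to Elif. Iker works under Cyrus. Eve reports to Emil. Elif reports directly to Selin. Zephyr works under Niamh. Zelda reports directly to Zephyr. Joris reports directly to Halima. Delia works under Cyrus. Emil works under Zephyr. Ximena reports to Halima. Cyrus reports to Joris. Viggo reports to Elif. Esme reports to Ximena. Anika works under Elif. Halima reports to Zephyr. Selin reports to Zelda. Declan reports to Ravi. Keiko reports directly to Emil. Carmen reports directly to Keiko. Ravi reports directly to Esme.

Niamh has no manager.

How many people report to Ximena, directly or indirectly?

3

Ximena directly manages Esme. Under Esme: Ravi, Declan (2). That's 3 in total.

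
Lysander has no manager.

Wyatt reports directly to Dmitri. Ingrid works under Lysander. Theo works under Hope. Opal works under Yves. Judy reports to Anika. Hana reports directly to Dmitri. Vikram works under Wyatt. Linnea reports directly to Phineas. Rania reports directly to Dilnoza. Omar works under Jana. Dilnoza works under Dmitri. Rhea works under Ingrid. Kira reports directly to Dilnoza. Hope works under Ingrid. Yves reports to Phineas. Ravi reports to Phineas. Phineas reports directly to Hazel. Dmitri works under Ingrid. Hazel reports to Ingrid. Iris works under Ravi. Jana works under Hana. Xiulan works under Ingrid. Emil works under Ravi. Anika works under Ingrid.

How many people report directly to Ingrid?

6

Ingrid directly manages Rhea, Dmitri, Hazel, Xiulan, Hope, Anika. That is 6 direct reports.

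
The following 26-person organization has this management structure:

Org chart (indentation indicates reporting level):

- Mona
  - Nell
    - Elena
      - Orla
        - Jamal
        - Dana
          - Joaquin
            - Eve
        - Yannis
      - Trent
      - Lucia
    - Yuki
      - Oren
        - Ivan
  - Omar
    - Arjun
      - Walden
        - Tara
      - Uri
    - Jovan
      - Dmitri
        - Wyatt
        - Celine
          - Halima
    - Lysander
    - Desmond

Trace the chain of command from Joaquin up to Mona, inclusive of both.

Joaquin -> Dana -> Orla -> Elena -> Nell -> Mona

Joaquin reports to Dana. Dana reports to Orla. Orla reports to Elena. Elena reports to Nell. Nell reports to Mona. Mona is at the top.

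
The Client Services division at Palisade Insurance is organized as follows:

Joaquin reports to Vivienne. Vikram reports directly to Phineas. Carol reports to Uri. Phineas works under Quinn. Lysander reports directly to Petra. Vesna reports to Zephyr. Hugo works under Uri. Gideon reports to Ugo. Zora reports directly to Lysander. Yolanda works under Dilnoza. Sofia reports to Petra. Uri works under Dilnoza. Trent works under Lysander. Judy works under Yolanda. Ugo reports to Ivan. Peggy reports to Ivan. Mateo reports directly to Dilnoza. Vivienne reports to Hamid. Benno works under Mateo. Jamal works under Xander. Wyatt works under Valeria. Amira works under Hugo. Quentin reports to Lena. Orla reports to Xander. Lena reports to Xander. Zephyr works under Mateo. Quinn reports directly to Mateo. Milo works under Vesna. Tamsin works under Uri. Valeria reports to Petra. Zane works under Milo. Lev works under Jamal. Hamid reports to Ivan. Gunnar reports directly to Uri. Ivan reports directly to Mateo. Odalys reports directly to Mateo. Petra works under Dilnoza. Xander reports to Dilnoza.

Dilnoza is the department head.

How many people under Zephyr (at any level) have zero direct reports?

The only person in Zephyr's organization with no one reporting to them is Zane. That is 1.

1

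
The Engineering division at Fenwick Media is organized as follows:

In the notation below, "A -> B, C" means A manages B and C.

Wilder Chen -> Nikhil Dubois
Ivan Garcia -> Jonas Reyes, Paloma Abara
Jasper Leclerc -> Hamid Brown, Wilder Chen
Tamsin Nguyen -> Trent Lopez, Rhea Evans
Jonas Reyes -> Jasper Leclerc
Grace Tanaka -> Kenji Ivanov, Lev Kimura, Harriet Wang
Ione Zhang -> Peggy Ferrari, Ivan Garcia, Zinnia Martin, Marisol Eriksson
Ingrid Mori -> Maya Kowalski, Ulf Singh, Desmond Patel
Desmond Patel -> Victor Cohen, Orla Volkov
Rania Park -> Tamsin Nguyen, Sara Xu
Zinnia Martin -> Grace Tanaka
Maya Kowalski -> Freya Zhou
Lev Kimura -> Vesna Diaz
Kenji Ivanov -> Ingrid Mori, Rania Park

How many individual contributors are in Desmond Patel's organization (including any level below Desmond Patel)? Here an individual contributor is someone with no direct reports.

The people in Desmond Patel's organization with no one reporting to them are Orla Volkov, Victor Cohen. That is 2.

2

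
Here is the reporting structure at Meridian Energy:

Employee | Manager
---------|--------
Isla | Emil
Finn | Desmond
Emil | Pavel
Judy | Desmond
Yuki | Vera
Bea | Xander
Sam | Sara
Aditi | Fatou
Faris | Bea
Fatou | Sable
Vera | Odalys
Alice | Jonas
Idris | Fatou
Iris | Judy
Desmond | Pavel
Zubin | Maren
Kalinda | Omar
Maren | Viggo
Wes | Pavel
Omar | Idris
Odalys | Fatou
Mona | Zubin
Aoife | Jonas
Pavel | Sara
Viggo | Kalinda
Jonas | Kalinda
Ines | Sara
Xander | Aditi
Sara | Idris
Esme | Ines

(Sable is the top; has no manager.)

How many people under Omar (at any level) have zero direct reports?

The people in Omar's organization with no one reporting to them are Alice, Aoife, Mona. That is 3.

3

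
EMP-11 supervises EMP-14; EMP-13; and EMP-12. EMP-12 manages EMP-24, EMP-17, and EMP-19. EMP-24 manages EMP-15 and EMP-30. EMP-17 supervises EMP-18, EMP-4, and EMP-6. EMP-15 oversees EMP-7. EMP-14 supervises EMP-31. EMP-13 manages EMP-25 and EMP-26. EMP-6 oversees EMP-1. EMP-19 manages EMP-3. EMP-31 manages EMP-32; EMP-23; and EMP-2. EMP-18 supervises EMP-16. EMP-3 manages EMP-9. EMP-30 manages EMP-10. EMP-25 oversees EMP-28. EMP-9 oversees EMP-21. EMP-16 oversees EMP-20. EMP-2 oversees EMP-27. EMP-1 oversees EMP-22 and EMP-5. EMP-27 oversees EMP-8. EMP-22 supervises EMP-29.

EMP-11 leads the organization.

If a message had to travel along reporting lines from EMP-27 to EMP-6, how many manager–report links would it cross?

EMP-27 is 4 levels below EMP-11, and EMP-6 is 3 levels below EMP-11 (their lowest common manager). The shortest path runs up from EMP-27 to EMP-11 and back down to EMP-6: 4 + 3 = 7 links.

7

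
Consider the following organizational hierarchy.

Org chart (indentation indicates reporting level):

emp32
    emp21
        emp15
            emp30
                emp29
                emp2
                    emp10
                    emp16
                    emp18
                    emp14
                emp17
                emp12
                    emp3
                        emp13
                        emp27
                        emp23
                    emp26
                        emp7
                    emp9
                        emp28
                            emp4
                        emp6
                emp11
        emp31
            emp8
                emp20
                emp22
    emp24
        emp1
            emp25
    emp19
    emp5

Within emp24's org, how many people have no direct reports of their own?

The only person in emp24's organization with no one reporting to them is emp25. That is 1.

1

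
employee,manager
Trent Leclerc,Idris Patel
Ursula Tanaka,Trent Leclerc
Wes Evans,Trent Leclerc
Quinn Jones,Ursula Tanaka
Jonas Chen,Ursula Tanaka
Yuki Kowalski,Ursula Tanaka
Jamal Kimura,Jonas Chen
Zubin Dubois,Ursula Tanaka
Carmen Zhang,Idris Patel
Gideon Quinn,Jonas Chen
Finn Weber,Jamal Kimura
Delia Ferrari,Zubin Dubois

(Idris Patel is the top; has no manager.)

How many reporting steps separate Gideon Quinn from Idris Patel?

4

Chain from Gideon Quinn up to Idris Patel: Gideon Quinn → Jonas Chen → Ursula Tanaka → Trent Leclerc → Idris Patel. That is 4 steps up, so Gideon Quinn is 4 levels below Idris Patel.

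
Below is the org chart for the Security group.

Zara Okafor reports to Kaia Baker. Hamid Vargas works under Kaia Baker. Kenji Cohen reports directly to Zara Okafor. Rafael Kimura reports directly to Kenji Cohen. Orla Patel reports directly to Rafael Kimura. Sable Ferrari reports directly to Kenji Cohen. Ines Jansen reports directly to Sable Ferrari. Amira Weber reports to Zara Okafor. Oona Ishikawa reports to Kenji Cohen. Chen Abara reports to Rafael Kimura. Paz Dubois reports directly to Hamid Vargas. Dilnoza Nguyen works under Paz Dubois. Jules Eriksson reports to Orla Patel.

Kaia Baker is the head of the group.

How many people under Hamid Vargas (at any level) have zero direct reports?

1

The only person in Hamid Vargas's organization with no one reporting to them is Dilnoza Nguyen. That is 1.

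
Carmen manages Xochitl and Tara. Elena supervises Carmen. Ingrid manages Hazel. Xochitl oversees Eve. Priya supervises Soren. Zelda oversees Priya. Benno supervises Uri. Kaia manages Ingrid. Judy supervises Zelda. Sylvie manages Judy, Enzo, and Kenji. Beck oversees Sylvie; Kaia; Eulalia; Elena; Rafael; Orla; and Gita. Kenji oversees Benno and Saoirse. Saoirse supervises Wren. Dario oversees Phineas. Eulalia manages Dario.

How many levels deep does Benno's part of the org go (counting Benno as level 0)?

1

The longest chain under Benno runs Benno → Uri, which is 1 level below Benno.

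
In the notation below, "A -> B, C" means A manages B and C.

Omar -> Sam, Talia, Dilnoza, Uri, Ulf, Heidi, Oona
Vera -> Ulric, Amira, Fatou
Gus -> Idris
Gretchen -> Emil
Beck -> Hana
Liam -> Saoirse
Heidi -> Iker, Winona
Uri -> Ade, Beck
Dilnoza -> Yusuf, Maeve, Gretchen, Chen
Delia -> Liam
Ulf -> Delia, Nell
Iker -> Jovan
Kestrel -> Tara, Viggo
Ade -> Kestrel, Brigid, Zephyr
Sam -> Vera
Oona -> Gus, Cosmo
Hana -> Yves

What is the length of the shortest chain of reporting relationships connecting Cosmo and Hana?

Cosmo is 2 levels below Omar, and Hana is 3 levels below Omar (their lowest common manager). The shortest path runs up from Cosmo to Omar and back down to Hana: 2 + 3 = 5 links.

5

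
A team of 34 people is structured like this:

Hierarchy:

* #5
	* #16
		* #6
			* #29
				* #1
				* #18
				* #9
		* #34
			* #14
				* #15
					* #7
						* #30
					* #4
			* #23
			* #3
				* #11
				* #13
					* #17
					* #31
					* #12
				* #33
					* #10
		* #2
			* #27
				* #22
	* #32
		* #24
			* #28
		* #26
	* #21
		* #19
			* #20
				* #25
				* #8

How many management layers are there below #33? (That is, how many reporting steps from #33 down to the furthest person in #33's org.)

The longest chain under #33 runs #33 → #10, which is 1 level below #33.

1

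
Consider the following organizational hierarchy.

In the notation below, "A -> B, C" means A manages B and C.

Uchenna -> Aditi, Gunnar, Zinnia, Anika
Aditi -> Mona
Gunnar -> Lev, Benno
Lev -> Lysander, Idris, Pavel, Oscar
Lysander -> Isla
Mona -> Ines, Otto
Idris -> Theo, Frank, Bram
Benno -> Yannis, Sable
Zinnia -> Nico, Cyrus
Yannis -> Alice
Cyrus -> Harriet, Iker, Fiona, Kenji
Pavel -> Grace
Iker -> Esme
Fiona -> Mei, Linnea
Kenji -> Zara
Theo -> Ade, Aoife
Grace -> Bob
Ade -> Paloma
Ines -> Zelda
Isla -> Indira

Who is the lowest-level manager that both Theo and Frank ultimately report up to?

Theo's chain of managers is Idris, Lev, Gunnar, Uchenna. Frank's chain of managers is Idris, Lev, Gunnar, Uchenna. The first manager that appears in both chains is Idris.

Idris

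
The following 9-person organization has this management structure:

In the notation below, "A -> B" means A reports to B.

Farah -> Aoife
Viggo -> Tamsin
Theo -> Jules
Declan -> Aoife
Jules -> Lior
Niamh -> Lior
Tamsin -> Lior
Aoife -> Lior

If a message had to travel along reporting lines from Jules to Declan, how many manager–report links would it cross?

3

Jules is 1 level below Lior, and Declan is 2 levels below Lior (their lowest common manager). The shortest path runs up from Jules to Lior and back down to Declan: 1 + 2 = 3 links.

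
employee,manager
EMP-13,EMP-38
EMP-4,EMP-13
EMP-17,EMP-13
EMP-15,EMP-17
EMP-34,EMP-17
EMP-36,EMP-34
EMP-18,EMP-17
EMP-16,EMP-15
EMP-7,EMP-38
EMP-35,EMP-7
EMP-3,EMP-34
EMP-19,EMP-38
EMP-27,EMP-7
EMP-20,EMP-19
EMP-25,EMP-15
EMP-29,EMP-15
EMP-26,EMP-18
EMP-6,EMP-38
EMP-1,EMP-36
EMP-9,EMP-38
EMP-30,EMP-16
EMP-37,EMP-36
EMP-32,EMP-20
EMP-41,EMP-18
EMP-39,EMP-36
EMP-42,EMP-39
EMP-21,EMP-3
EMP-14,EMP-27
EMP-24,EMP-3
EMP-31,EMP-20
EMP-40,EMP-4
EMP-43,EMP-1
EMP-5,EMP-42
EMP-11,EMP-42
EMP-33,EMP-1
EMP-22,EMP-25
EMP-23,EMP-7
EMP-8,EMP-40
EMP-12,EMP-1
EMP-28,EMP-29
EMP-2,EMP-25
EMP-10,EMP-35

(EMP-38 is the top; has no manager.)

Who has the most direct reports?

EMP-38

Direct-report counts: EMP-38 has 5; EMP-19 has 1; EMP-20 has 2; EMP-7 has 3; EMP-27 has 1; EMP-35 has 1; EMP-13 has 2; EMP-17 has 3; EMP-18 has 2; EMP-34 has 2; EMP-3 has 2; EMP-36 has 3; EMP-39 has 1; EMP-42 has 2; EMP-1 has 3; EMP-15 has 3; EMP-29 has 1; EMP-25 has 2; EMP-16 has 1; EMP-4 has 1; EMP-40 has 1. The largest is 5, held by EMP-38.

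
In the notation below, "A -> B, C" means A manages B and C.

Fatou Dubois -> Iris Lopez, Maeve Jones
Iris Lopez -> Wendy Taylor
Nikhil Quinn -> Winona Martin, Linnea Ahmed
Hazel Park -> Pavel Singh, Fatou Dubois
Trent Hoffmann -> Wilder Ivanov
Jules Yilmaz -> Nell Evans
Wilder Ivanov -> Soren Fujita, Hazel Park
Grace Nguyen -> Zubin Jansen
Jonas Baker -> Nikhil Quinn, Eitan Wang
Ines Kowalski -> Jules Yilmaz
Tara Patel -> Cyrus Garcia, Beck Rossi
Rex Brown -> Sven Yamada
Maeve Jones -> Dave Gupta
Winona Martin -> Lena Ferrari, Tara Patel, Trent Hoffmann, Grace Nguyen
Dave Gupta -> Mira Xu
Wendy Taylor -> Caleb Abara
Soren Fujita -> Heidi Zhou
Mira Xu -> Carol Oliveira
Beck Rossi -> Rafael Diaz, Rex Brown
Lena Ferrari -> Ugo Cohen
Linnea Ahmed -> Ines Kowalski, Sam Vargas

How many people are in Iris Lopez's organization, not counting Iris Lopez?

2

Iris Lopez directly manages Wendy Taylor. Under Wendy Taylor: Caleb Abara (1). That's 2 in total.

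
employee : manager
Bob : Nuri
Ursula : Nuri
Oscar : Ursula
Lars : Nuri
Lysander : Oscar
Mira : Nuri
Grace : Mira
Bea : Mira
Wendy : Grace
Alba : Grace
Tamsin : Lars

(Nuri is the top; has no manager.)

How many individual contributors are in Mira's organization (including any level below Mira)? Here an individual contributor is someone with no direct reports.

3

The people in Mira's organization with no one reporting to them are Bea, Alba, Wendy. That is 3.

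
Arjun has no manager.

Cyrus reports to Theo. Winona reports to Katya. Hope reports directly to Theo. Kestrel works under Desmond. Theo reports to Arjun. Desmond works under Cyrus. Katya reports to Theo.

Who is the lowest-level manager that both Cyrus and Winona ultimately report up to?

Theo

Cyrus's chain of managers is Theo, Arjun. Winona's chain of managers is Katya, Theo, Arjun. The first manager that appears in both chains is Theo.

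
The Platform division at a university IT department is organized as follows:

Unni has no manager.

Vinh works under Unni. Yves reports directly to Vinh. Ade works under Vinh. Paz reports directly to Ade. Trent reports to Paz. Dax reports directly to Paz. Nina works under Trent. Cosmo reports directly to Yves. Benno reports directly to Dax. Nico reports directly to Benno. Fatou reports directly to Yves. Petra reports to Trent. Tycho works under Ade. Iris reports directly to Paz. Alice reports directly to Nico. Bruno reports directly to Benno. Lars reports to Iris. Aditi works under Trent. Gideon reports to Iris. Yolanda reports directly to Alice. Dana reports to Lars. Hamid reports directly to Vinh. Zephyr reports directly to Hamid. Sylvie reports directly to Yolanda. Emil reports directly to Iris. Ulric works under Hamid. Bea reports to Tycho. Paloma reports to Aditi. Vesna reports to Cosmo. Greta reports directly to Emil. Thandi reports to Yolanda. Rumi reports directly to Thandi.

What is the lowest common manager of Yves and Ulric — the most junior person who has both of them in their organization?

Vinh

Yves's chain of managers is Vinh, Unni. Ulric's chain of managers is Hamid, Vinh, Unni. The first manager that appears in both chains is Vinh.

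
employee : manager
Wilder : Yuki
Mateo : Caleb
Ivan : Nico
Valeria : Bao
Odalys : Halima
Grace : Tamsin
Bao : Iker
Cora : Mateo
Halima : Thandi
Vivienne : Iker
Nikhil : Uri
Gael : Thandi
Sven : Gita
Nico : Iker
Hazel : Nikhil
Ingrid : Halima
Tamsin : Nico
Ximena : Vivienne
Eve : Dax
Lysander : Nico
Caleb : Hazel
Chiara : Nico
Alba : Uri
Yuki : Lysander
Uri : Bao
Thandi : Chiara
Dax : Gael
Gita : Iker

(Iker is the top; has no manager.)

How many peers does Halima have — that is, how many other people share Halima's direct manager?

1

Halima reports to Thandi. Thandi's other direct reports are Gael — 1 peer.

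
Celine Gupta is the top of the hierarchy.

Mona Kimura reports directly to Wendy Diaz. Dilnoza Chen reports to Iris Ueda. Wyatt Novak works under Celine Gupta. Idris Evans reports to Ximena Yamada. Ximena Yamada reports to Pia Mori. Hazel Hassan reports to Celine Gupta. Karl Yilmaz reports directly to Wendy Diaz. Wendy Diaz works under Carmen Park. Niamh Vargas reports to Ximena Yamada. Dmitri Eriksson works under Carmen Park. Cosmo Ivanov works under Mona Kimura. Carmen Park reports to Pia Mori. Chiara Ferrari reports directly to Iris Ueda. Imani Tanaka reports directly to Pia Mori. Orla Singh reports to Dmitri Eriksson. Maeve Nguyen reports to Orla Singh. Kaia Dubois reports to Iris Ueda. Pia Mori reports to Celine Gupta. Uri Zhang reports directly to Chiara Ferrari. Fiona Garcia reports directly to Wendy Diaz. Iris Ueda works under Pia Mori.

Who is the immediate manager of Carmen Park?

Carmen Park reports directly to Pia Mori.

Pia Mori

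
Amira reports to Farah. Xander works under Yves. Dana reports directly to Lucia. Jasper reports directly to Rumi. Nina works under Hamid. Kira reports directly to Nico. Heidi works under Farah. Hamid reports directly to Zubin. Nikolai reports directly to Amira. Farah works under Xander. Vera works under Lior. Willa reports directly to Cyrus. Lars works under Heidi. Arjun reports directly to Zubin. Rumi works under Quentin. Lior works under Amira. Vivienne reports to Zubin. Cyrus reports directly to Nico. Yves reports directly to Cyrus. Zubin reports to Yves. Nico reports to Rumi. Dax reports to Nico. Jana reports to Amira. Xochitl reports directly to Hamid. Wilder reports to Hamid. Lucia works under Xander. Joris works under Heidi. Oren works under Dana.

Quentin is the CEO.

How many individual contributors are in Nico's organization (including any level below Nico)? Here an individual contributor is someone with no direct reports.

The people in Nico's organization with no one reporting to them are Kira, Dax, Willa, Arjun, Vivienne, Xochitl, Wilder, Nina, Oren, Joris, Lars, Vera, Jana, Nikolai. That is 14.

14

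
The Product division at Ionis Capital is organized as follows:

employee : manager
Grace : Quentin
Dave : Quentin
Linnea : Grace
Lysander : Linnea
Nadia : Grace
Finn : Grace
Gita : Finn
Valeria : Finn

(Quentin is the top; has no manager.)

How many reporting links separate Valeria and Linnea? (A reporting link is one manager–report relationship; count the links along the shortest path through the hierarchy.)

Valeria is 2 levels below Grace, and Linnea is 1 level below Grace (their lowest common manager). The shortest path runs up from Valeria to Grace and back down to Linnea: 2 + 1 = 3 links.

3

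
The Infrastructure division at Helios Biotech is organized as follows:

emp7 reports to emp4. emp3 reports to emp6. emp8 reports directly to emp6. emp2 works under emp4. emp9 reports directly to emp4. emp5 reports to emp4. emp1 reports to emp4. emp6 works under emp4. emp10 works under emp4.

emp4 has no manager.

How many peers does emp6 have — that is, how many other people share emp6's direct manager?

emp6 reports to emp4. emp4's other direct reports are emp2, emp5, emp7, emp1, emp9, emp10 — 6 peers.

6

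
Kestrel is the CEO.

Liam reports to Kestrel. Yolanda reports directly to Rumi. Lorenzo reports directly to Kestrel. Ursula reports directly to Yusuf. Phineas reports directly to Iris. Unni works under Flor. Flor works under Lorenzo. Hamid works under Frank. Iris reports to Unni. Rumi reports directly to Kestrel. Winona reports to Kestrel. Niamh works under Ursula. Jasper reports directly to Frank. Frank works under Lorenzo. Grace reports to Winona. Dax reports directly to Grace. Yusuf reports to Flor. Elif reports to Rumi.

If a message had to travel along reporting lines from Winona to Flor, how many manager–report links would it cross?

Winona is 1 level below Kestrel, and Flor is 2 levels below Kestrel (their lowest common manager). The shortest path runs up from Winona to Kestrel and back down to Flor: 1 + 2 = 3 links.

3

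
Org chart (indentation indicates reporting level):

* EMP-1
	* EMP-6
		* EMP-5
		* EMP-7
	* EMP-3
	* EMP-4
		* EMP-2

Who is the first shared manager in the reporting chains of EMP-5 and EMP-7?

EMP-5's chain of managers is EMP-6, EMP-1. EMP-7's chain of managers is EMP-6, EMP-1. The first manager that appears in both chains is EMP-6.

EMP-6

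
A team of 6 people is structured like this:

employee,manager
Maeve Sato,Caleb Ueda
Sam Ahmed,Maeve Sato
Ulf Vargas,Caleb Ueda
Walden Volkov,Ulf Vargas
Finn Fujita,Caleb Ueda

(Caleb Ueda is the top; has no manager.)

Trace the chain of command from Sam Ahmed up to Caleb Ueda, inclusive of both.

Sam Ahmed -> Maeve Sato -> Caleb Ueda

Sam Ahmed reports to Maeve Sato. Maeve Sato reports to Caleb Ueda. Caleb Ueda is at the top.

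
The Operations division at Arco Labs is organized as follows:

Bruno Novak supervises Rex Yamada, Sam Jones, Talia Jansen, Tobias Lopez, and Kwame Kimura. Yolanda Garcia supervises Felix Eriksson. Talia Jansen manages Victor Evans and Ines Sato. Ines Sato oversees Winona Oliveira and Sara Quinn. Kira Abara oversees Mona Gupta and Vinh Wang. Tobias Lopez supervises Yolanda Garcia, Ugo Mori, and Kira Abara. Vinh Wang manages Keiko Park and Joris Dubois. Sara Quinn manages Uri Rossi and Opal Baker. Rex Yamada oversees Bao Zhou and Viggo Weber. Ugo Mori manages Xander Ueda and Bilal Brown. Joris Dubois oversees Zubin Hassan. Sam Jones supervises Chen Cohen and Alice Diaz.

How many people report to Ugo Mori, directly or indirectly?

2

Ugo Mori directly manages Xander Ueda, Bilal Brown. Xander Ueda has no reports. Bilal Brown has no reports. So Ugo Mori's organization is 2 direct reports plus everyone under them: 1 + 1 = 2.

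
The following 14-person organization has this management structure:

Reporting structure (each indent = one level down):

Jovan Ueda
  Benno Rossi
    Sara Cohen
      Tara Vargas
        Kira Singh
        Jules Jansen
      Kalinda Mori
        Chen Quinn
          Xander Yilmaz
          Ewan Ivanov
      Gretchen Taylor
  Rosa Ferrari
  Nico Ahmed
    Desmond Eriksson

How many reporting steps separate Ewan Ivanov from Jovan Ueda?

5

Chain from Ewan Ivanov up to Jovan Ueda: Ewan Ivanov → Chen Quinn → Kalinda Mori → Sara Cohen → Benno Rossi → Jovan Ueda. That is 5 steps up, so Ewan Ivanov is 5 levels below Jovan Ueda.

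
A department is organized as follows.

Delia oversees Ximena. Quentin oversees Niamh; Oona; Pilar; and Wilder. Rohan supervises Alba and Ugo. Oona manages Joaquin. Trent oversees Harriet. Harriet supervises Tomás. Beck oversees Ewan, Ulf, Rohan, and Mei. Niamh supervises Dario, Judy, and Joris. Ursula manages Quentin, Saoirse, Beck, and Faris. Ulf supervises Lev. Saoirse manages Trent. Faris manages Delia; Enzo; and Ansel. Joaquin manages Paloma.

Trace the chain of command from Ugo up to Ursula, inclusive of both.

Ugo reports to Rohan. Rohan reports to Beck. Beck reports to Ursula. Ursula is at the top.

Ugo -> Rohan -> Beck -> Ursula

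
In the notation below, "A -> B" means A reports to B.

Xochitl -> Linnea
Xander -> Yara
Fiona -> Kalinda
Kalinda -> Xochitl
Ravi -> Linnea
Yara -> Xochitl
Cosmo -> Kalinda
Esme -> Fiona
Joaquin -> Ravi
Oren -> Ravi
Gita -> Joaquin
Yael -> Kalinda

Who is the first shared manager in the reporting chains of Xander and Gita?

Xander's chain of managers is Yara, Xochitl, Linnea. Gita's chain of managers is Joaquin, Ravi, Linnea. The first manager that appears in both chains is Linnea.

Linnea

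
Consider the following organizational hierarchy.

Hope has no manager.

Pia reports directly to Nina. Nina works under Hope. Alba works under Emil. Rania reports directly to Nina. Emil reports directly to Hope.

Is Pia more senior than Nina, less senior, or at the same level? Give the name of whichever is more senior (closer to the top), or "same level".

Pia is 2 levels below Hope; Nina is 1. Nina is higher.

Nina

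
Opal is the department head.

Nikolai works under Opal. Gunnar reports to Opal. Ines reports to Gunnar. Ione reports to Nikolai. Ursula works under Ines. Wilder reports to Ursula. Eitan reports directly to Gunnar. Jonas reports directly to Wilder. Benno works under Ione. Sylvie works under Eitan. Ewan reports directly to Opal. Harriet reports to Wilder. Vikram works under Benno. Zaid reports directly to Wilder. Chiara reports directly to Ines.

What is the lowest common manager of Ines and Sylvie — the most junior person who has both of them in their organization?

Ines's chain of managers is Gunnar, Opal. Sylvie's chain of managers is Eitan, Gunnar, Opal. The first manager that appears in both chains is Gunnar.

Gunnar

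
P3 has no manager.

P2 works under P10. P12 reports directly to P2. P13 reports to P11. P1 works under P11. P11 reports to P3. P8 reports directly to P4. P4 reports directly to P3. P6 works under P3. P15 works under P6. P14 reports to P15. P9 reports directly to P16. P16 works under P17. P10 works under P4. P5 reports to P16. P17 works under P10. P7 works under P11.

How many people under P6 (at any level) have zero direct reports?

1

The only person in P6's organization with no one reporting to them is P14. That is 1.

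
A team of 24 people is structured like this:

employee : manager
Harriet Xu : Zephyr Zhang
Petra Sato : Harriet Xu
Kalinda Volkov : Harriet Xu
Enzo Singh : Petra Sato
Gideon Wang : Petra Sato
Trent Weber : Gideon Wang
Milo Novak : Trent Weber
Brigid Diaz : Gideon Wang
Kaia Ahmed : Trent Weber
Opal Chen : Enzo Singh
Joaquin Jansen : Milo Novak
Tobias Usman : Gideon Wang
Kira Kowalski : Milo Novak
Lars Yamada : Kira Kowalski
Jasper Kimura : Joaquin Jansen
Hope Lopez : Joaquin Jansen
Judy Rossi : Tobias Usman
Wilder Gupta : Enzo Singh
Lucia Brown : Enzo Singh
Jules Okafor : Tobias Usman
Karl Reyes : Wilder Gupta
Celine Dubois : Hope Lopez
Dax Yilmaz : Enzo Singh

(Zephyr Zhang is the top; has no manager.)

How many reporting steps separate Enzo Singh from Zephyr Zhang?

Chain from Enzo Singh up to Zephyr Zhang: Enzo Singh → Petra Sato → Harriet Xu → Zephyr Zhang. That is 3 steps up, so Enzo Singh is 3 levels below Zephyr Zhang.

3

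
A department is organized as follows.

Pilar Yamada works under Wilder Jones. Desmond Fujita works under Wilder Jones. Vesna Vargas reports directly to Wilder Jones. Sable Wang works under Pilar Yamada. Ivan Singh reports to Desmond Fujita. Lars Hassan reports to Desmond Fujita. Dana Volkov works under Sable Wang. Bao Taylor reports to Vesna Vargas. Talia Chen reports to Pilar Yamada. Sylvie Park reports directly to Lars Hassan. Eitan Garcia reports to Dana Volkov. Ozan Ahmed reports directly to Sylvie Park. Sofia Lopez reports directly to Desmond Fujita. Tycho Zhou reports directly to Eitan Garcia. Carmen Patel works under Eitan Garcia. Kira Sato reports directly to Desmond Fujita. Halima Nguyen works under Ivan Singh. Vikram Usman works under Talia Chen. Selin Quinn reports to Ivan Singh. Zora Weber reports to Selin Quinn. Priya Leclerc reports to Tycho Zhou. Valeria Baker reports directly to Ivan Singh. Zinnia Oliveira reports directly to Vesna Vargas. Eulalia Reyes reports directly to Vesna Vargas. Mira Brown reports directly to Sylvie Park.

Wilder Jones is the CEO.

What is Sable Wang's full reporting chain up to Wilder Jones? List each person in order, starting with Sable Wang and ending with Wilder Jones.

Sable Wang -> Pilar Yamada -> Wilder Jones

Sable Wang reports to Pilar Yamada. Pilar Yamada reports to Wilder Jones. Wilder Jones is at the top.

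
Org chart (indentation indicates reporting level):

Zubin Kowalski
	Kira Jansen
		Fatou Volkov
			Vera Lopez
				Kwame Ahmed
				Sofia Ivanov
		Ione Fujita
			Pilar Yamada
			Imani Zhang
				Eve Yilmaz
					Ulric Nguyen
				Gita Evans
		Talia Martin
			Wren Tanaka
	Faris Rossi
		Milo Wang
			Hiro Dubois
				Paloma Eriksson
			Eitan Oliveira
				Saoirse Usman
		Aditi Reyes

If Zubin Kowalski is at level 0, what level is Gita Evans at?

Chain from Gita Evans up to Zubin Kowalski: Gita Evans → Imani Zhang → Ione Fujita → Kira Jansen → Zubin Kowalski. That is 4 steps up, so Gita Evans is 4 levels below Zubin Kowalski.

4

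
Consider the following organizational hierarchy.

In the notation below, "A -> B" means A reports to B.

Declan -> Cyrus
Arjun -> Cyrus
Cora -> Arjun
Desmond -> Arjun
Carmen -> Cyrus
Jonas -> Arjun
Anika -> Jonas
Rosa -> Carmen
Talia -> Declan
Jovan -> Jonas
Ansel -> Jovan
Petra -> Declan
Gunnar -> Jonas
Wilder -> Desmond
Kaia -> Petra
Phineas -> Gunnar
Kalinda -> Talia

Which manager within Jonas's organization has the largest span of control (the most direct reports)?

Jonas

Direct-report counts within Jonas's organization: Jonas has 3; Gunnar has 1; Jovan has 1. The largest is 3, held by Jonas.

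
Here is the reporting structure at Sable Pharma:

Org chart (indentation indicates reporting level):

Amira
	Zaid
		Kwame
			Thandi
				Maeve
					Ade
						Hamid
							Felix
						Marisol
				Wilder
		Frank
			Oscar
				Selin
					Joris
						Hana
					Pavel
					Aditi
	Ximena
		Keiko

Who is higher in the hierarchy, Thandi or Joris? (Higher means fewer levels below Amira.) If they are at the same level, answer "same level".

Thandi

Thandi is 3 levels below Amira; Joris is 5. Thandi is higher.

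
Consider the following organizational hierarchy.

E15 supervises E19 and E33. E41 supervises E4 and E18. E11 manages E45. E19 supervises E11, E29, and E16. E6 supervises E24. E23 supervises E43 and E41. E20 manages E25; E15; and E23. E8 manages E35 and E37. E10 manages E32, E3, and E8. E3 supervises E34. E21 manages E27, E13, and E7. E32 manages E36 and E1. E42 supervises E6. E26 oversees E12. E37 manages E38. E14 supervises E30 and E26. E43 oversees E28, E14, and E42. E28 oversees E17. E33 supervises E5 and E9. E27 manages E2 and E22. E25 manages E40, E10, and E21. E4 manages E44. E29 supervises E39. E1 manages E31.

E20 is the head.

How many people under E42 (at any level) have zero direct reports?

1

The only person in E42's organization with no one reporting to them is E24. That is 1.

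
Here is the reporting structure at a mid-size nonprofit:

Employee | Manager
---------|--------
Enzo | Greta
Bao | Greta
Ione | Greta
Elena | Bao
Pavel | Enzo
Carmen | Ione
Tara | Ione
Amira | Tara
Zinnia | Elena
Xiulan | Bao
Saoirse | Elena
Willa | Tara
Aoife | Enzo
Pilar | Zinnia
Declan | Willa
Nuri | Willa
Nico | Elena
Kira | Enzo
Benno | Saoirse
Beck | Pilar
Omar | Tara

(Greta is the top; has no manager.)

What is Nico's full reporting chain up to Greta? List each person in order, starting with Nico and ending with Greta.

Nico -> Elena -> Bao -> Greta

Nico reports to Elena. Elena reports to Bao. Bao reports to Greta. Greta is at the top.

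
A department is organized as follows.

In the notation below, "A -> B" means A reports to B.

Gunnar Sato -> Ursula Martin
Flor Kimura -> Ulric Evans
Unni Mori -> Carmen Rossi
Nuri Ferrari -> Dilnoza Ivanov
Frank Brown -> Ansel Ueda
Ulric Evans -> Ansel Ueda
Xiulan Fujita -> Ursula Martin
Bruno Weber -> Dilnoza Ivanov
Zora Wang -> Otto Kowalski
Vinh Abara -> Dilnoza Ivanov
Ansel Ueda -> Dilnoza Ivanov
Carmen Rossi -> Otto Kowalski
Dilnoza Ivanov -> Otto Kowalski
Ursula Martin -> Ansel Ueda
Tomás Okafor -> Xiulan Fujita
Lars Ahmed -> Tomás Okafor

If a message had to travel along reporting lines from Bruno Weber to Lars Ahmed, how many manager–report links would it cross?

Bruno Weber is 1 level below Dilnoza Ivanov, and Lars Ahmed is 5 levels below Dilnoza Ivanov (their lowest common manager). The shortest path runs up from Bruno Weber to Dilnoza Ivanov and back down to Lars Ahmed: 1 + 5 = 6 links.

6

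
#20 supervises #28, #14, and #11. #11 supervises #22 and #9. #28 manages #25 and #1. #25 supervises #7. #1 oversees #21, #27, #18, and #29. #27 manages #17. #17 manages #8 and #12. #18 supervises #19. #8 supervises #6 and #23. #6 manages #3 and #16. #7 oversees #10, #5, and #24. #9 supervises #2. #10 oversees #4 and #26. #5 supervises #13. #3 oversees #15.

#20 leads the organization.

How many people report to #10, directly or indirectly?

2

#10 directly manages #26, #4. #26 has no reports. #4 has no reports. So #10's organization is 2 direct reports plus everyone under them: 1 + 1 = 2.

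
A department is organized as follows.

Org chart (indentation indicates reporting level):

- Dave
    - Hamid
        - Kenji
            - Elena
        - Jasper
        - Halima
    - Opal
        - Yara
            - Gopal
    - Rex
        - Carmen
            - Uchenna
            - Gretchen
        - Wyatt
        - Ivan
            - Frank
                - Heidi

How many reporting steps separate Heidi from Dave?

4

Chain from Heidi up to Dave: Heidi → Frank → Ivan → Rex → Dave. That is 4 steps up, so Heidi is 4 levels below Dave.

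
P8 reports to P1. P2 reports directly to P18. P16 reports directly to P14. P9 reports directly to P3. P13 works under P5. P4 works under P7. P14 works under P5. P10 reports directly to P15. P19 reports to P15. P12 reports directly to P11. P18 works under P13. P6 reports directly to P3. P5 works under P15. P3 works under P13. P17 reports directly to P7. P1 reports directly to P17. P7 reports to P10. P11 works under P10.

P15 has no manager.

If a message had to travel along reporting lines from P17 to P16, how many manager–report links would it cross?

P17 is 3 levels below P15, and P16 is 3 levels below P15 (their lowest common manager). The shortest path runs up from P17 to P15 and back down to P16: 3 + 3 = 6 links.

6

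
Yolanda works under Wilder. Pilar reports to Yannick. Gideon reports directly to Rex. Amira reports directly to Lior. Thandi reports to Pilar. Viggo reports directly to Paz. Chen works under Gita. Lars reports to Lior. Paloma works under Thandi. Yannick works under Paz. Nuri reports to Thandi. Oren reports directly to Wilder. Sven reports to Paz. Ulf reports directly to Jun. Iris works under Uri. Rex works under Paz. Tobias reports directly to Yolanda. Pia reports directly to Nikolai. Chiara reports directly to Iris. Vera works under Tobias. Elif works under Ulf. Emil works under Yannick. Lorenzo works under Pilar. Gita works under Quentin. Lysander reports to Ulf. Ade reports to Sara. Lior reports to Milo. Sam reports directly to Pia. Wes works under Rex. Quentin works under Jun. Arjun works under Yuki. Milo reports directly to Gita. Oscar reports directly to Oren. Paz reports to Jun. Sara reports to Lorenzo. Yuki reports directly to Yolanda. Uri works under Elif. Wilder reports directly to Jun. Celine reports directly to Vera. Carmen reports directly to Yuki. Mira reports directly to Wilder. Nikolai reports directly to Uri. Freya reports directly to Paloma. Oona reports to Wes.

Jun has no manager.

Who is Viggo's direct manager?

Viggo reports directly to Paz.

Paz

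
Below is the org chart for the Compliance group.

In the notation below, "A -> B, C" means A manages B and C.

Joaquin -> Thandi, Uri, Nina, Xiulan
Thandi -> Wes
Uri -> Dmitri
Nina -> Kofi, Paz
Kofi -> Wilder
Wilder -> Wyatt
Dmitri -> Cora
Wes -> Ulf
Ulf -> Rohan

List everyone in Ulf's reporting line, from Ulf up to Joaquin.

Ulf -> Wes -> Thandi -> Joaquin

Ulf reports to Wes. Wes reports to Thandi. Thandi reports to Joaquin. Joaquin is at the top.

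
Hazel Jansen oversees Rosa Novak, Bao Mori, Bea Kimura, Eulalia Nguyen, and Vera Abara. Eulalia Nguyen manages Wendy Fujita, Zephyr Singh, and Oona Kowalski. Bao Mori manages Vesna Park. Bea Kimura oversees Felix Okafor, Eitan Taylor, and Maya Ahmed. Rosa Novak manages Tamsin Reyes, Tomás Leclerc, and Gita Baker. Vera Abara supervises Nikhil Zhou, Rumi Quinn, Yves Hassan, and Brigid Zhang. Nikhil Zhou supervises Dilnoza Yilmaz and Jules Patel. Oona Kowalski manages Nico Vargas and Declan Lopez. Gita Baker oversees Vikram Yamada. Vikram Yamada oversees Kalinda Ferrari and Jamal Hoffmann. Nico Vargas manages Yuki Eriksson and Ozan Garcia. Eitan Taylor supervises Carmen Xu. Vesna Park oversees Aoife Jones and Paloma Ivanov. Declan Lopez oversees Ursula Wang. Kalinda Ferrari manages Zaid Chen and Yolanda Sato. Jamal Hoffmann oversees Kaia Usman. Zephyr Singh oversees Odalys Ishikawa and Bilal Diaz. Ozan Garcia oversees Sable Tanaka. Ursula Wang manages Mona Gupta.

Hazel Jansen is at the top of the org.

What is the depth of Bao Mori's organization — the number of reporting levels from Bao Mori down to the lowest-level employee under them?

2

The longest chain under Bao Mori runs Bao Mori → Vesna Park → Aoife Jones, which is 2 levels below Bao Mori.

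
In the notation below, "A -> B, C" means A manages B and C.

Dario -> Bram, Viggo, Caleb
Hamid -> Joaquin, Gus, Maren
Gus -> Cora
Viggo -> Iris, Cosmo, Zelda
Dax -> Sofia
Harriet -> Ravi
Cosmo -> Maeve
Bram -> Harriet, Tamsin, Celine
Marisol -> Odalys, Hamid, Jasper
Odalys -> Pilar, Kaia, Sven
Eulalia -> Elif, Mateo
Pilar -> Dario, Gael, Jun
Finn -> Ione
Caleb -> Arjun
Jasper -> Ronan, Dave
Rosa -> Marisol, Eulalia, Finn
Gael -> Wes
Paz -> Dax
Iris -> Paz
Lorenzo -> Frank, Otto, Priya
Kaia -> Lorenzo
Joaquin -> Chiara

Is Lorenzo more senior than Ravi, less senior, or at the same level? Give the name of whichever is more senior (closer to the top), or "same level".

Lorenzo

Lorenzo is 4 levels below Rosa; Ravi is 7. Lorenzo is higher.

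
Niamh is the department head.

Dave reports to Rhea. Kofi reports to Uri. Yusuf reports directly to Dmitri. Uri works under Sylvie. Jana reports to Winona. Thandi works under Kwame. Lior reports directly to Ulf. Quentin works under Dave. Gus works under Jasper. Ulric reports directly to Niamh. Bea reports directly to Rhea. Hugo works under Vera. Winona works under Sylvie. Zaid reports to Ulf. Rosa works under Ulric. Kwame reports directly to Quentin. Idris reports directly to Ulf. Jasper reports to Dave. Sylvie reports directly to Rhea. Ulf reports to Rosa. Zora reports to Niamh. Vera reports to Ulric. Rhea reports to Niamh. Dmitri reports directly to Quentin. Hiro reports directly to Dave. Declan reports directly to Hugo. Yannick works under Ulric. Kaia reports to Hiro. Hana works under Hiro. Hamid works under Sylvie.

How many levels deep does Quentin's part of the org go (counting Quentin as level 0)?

The longest chain under Quentin runs Quentin → Dmitri → Yusuf, which is 2 levels below Quentin.

2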